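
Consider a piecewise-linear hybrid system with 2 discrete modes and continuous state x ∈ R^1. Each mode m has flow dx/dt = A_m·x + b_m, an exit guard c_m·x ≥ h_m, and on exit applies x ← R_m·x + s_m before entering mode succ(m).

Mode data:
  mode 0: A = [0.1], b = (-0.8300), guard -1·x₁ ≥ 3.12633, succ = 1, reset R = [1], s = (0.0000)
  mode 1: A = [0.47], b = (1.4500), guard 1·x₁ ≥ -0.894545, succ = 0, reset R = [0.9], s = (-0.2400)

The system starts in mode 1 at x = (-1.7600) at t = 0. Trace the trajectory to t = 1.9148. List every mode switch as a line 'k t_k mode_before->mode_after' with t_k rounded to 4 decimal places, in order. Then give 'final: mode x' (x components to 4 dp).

Mode 1: guard c·x = -0.8945 hit at Δt = 1.0695 (t = 1.0695), x⁻ = (-0.8945) → reset → x⁺ = (-1.0451), jump to mode 0
Mode 0: flow for 0.8453 to horizon, guard not reached → x = (-1.8694)

1 1.0695 1->0
final: 0 -1.8694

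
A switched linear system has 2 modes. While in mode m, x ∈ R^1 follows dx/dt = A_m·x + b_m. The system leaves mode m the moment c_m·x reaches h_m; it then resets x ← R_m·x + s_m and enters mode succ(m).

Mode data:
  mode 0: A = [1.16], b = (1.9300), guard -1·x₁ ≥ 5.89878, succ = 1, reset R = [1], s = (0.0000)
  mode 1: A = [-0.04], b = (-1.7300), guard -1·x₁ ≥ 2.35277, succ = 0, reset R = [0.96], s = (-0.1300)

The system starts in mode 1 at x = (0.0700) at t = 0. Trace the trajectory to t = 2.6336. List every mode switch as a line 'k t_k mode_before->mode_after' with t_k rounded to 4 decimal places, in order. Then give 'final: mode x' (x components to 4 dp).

1 1.4388 1->0
final: 0 -4.5623

Mode 1: guard c·x = 2.3528 hit at Δt = 1.4388 (t = 1.4388), x⁻ = (-2.3528) → reset → x⁺ = (-2.3887), jump to mode 0
Mode 0: flow for 1.1948 to horizon, guard not reached → x = (-4.5623)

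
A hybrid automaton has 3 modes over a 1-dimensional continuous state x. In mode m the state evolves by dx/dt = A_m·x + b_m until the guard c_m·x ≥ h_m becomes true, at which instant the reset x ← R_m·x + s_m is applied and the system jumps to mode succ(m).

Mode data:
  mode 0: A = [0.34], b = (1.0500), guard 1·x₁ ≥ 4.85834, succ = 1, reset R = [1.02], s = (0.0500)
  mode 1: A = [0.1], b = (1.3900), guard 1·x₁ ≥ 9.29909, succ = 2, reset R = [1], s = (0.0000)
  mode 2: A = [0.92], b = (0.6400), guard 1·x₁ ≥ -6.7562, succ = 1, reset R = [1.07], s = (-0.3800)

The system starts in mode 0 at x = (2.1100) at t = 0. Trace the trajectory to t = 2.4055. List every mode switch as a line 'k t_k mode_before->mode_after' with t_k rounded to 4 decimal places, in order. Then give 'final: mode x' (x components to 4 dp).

Mode 0: guard c·x = 4.8583 hit at Δt = 1.2483 (t = 1.2483), x⁻ = (4.8583) → reset → x⁺ = (5.0055), jump to mode 1
Mode 1: flow for 1.1572 to horizon, guard not reached → x = (7.3249)

1 1.2483 0->1
final: 1 7.3249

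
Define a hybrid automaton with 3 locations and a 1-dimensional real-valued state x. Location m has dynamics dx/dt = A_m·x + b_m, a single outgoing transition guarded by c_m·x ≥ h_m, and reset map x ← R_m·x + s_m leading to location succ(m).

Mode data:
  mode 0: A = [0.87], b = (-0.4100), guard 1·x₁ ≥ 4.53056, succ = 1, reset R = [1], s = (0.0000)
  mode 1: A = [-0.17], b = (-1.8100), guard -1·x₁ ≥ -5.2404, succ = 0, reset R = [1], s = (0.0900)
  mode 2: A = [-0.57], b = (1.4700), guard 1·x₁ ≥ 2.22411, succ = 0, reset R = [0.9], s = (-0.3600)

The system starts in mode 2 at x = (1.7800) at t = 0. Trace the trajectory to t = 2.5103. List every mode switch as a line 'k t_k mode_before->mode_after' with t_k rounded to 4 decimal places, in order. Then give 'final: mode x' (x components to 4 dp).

Mode 2: guard c·x = 2.2241 hit at Δt = 1.4239 (t = 1.4239), x⁻ = (2.2241) → reset → x⁺ = (1.6417), jump to mode 0
Mode 0: flow for 1.0864 to horizon, guard not reached → x = (3.4830)

1 1.4239 2->0
final: 0 3.4830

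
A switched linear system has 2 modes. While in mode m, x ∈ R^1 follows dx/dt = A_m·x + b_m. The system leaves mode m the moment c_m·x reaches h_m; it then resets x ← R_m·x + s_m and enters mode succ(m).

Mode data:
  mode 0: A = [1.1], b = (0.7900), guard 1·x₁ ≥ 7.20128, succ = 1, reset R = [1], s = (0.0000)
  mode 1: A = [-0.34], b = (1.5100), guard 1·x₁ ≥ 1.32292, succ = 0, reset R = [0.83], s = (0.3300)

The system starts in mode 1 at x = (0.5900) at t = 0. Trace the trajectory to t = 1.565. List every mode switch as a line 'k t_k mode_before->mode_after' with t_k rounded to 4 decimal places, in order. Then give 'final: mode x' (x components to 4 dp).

Mode 1: guard c·x = 1.3229 hit at Δt = 0.6209 (t = 0.6209), x⁻ = (1.3229) → reset → x⁺ = (1.4280), jump to mode 0
Mode 0: flow for 0.9441 to horizon, guard not reached → x = (5.3449)

1 0.6209 1->0
final: 0 5.3449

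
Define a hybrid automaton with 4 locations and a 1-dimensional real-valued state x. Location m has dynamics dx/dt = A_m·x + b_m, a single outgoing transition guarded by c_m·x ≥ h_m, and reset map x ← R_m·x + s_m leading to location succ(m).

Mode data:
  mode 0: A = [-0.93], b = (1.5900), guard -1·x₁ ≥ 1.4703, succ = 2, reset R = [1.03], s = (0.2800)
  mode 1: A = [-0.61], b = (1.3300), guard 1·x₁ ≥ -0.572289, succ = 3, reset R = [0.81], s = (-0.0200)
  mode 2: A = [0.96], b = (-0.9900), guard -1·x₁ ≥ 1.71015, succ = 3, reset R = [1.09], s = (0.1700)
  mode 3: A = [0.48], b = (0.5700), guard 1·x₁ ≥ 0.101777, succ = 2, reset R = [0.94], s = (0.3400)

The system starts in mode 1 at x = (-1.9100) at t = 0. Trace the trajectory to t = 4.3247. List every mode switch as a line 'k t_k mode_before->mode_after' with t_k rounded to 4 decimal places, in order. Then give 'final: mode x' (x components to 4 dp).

Mode 1: guard c·x = -0.5723 hit at Δt = 0.6493 (t = 0.6493), x⁻ = (-0.5723) → reset → x⁺ = (-0.4836), jump to mode 3
Mode 3: guard c·x = 0.1018 hit at Δt = 1.2607 (t = 1.9100), x⁻ = (0.1018) → reset → x⁺ = (0.4357), jump to mode 2
Mode 2: guard c·x = 1.7102 hit at Δt = 1.5903 (t = 3.5003), x⁻ = (-1.7102) → reset → x⁺ = (-1.6941), jump to mode 3
Mode 3: flow for 0.8244 to horizon, guard not reached → x = (-1.9400)

1 0.6493 1->3
2 1.9100 3->2
3 3.5003 2->3
final: 3 -1.9400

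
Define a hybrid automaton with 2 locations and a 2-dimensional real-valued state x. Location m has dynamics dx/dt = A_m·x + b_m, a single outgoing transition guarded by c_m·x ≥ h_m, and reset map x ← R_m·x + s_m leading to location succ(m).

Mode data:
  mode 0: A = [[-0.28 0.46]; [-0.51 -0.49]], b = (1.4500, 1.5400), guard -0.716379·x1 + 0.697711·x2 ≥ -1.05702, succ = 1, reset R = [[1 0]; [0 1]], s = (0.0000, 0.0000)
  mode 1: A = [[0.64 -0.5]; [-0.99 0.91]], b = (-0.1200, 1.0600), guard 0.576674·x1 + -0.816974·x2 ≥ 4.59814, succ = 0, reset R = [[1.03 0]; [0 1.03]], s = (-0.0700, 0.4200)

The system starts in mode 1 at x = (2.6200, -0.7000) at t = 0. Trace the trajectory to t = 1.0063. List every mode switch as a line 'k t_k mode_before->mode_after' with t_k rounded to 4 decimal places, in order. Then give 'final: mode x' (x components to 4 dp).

Mode 1: guard c·x = 4.5981 hit at Δt = 0.5538 (t = 0.5538), x⁻ = (4.1497, -2.6991) → reset → x⁺ = (4.2042, -2.3601), jump to mode 0
Mode 0: flow for 0.4525 to horizon, guard not reached → x = (3.8845, -2.1000)

1 0.5538 1->0
final: 0 3.8845 -2.1000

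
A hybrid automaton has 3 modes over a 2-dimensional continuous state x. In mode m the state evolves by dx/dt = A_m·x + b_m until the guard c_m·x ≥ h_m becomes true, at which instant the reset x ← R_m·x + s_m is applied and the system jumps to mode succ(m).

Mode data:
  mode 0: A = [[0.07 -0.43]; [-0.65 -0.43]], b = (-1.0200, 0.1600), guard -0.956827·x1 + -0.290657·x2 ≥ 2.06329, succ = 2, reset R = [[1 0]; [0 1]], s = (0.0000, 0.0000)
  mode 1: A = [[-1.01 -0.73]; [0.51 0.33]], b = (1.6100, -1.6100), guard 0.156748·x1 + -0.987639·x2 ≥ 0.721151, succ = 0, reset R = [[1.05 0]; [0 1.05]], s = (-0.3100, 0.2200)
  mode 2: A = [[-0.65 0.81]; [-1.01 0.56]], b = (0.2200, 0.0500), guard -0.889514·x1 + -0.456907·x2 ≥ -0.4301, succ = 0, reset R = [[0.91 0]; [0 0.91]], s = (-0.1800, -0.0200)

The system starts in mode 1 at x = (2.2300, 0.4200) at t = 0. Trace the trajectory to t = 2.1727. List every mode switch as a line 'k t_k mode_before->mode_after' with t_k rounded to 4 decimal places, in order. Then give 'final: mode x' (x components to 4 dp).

1 1.3675 1->0
final: 0 0.9756 -0.6182

Mode 1: guard c·x = 0.7212 hit at Δt = 1.3675 (t = 1.3675), x⁻ = (1.7840, -0.4470) → reset → x⁺ = (1.5632, -0.2494), jump to mode 0
Mode 0: flow for 0.8052 to horizon, guard not reached → x = (0.9756, -0.6182)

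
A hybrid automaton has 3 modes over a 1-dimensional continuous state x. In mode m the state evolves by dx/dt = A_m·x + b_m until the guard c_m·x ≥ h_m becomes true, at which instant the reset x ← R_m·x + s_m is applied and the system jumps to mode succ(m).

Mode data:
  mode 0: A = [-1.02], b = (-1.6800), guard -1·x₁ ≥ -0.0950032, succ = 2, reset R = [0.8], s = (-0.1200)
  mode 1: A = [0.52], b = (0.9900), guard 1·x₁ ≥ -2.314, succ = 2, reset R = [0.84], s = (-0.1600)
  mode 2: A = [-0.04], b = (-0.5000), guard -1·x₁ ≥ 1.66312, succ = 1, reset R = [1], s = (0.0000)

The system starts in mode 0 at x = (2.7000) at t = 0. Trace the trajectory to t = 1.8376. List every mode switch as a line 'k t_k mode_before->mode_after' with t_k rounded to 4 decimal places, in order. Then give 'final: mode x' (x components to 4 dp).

1 0.8965 0->2
final: 2 -0.5042

Mode 0: guard c·x = -0.0950 hit at Δt = 0.8965 (t = 0.8965), x⁻ = (0.0950) → reset → x⁺ = (-0.0440), jump to mode 2
Mode 2: flow for 0.9411 to horizon, guard not reached → x = (-0.5042)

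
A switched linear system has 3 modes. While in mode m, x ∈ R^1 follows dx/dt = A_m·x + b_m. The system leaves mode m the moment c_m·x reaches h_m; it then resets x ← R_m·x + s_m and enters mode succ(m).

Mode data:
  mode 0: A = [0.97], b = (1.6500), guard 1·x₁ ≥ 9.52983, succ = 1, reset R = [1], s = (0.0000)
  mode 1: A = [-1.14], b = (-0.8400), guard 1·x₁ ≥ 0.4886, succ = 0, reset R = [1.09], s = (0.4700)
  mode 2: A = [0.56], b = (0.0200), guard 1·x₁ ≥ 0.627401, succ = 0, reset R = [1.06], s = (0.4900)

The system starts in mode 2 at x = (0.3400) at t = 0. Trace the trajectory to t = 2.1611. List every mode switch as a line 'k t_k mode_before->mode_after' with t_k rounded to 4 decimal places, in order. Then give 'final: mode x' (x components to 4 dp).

Mode 2: guard c·x = 0.6274 hit at Δt = 1.0145 (t = 1.0145), x⁻ = (0.6274) → reset → x⁺ = (1.1550), jump to mode 0
Mode 0: flow for 1.1466 to horizon, guard not reached → x = (6.9844)

1 1.0145 2->0
final: 0 6.9844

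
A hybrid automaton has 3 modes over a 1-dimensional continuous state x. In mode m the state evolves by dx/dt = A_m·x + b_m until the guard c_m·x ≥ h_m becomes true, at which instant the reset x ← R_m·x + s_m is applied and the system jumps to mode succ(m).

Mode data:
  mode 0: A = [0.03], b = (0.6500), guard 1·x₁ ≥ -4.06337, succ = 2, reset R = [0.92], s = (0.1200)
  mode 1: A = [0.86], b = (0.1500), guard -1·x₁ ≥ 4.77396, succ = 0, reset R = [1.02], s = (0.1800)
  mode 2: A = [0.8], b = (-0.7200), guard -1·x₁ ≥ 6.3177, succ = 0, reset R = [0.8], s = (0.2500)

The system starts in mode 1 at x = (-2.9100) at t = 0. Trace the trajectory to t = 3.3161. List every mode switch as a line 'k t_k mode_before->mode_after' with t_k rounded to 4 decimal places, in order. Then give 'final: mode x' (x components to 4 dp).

Mode 1: guard c·x = 4.7740 hit at Δt = 0.6042 (t = 0.6042), x⁻ = (-4.7740) → reset → x⁺ = (-4.6894), jump to mode 0
Mode 0: guard c·x = -4.0634 hit at Δt = 1.2071 (t = 1.8113), x⁻ = (-4.0634) → reset → x⁺ = (-3.6183), jump to mode 2
Mode 2: guard c·x = 6.3177 hit at Δt = 0.5855 (t = 2.3968), x⁻ = (-6.3177) → reset → x⁺ = (-4.8042), jump to mode 0
Mode 0: flow for 0.9193 to horizon, guard not reached → x = (-4.3326)

1 0.6042 1->0
2 1.8113 0->2
3 2.3968 2->0
final: 0 -4.3326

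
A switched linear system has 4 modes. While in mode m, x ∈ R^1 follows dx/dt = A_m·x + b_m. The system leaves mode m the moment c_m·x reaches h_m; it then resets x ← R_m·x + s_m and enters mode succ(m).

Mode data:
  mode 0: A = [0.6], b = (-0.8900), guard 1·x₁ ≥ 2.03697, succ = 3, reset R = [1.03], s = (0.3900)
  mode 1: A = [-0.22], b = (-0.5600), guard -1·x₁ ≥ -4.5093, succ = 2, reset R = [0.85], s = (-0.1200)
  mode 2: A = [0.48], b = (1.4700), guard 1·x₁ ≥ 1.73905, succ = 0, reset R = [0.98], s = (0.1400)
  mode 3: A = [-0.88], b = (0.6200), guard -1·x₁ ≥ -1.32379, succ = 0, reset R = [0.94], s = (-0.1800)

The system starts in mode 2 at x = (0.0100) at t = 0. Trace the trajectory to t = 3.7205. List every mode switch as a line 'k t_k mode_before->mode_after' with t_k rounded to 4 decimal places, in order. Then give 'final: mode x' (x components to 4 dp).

1 0.9301 2->0
2 1.6431 0->3
3 2.8452 3->0
final: 0 0.7750

Mode 2: guard c·x = 1.7390 hit at Δt = 0.9301 (t = 0.9301), x⁻ = (1.7390) → reset → x⁺ = (1.8443), jump to mode 0
Mode 0: guard c·x = 2.0370 hit at Δt = 0.7130 (t = 1.6431), x⁻ = (2.0370) → reset → x⁺ = (2.4881), jump to mode 3
Mode 3: guard c·x = -1.3238 hit at Δt = 1.2021 (t = 2.8452), x⁻ = (1.3238) → reset → x⁺ = (1.0644), jump to mode 0
Mode 0: flow for 0.8753 to horizon, guard not reached → x = (0.7750)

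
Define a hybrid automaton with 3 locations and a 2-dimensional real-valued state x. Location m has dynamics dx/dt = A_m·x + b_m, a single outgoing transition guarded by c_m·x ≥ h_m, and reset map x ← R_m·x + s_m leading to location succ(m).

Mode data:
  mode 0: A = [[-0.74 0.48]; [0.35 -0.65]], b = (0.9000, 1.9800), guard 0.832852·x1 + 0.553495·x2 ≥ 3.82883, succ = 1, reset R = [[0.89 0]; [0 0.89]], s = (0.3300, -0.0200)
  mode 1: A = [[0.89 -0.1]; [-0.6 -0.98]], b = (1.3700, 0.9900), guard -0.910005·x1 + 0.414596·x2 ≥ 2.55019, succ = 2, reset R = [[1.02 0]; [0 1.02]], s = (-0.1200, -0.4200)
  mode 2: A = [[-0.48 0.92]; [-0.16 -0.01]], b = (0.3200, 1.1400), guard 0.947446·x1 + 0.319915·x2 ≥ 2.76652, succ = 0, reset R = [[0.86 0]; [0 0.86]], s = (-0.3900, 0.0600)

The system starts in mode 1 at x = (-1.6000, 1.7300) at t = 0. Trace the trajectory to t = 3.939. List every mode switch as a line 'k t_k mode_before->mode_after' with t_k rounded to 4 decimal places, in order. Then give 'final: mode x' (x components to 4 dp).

1 0.8879 1->2
2 2.3710 2->0
3 3.4210 0->1
final: 1 4.5413 1.3860

Mode 1: guard c·x = 2.5502 hit at Δt = 0.8879 (t = 0.8879), x⁻ = (-1.9194, 1.9380) → reset → x⁺ = (-2.0778, 1.5568), jump to mode 2
Mode 2: guard c·x = 2.7665 hit at Δt = 1.4831 (t = 2.3710), x⁻ = (1.8293, 3.2302) → reset → x⁺ = (1.1832, 2.8380), jump to mode 0
Mode 0: guard c·x = 3.8288 hit at Δt = 1.0500 (t = 3.4210), x⁻ = (2.3137, 3.4361) → reset → x⁺ = (2.3892, 3.0381), jump to mode 1
Mode 1: flow for 0.5180 to horizon, guard not reached → x = (4.5413, 1.3860)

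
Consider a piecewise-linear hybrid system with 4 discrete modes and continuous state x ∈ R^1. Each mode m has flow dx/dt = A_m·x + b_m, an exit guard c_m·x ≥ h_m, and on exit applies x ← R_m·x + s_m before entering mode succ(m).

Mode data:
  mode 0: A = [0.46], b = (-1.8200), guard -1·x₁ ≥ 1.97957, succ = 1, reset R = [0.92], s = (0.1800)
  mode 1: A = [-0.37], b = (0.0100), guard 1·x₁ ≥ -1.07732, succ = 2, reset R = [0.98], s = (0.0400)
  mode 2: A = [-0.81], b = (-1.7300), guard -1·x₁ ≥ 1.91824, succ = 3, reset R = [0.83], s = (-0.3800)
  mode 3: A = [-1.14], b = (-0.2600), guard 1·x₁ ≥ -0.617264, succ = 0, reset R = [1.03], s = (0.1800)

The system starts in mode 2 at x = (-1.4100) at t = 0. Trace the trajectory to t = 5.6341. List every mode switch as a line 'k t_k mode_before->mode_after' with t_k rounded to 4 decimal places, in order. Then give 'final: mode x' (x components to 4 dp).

1 1.4874 2->3
2 2.8031 3->0
3 3.4480 0->1
4 4.5629 1->2
final: 2 -1.6655

Mode 2: guard c·x = 1.9182 hit at Δt = 1.4874 (t = 1.4874), x⁻ = (-1.9182) → reset → x⁺ = (-1.9721), jump to mode 3
Mode 3: guard c·x = -0.6173 hit at Δt = 1.3157 (t = 2.8031), x⁻ = (-0.6173) → reset → x⁺ = (-0.4558), jump to mode 0
Mode 0: guard c·x = 1.9796 hit at Δt = 0.6449 (t = 3.4480), x⁻ = (-1.9796) → reset → x⁺ = (-1.6412), jump to mode 1
Mode 1: guard c·x = -1.0773 hit at Δt = 1.1149 (t = 4.5629), x⁻ = (-1.0773) → reset → x⁺ = (-1.0158), jump to mode 2
Mode 2: flow for 1.0712 to horizon, guard not reached → x = (-1.6655)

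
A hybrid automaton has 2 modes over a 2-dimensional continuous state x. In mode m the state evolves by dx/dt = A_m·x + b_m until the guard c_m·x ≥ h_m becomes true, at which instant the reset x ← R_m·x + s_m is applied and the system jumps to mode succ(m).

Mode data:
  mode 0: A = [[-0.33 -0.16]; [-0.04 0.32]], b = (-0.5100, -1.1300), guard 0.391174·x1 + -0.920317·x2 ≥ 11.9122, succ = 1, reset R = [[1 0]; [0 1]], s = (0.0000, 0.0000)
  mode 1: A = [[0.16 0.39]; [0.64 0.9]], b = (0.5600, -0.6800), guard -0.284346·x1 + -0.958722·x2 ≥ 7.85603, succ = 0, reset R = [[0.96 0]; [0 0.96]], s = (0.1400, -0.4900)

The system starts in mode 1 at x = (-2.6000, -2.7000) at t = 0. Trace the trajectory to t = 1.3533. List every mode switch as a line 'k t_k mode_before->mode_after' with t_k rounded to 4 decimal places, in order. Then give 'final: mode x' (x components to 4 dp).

1 0.6437 1->0
final: 0 -2.1649 -9.9673

Mode 1: guard c·x = 7.8560 hit at Δt = 0.6437 (t = 0.6437), x⁻ = (-3.7213, -7.0906) → reset → x⁺ = (-3.4325, -7.2970), jump to mode 0
Mode 0: flow for 0.7096 to horizon, guard not reached → x = (-2.1649, -9.9673)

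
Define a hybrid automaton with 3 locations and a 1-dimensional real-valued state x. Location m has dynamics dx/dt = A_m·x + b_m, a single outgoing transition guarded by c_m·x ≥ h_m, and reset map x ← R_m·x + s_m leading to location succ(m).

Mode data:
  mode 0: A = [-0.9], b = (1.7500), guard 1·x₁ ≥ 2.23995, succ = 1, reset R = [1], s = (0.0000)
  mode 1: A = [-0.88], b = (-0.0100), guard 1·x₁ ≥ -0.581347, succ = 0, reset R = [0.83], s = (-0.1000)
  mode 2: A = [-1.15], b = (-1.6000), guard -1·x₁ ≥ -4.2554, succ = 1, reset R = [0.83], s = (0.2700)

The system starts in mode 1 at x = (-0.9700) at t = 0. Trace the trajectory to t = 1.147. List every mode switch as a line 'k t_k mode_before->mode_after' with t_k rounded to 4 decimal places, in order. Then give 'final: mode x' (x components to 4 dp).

Mode 1: guard c·x = -0.5813 hit at Δt = 0.5908 (t = 0.5908), x⁻ = (-0.5813) → reset → x⁺ = (-0.5825), jump to mode 0
Mode 0: flow for 0.5562 to horizon, guard not reached → x = (0.4127)

1 0.5908 1->0
final: 0 0.4127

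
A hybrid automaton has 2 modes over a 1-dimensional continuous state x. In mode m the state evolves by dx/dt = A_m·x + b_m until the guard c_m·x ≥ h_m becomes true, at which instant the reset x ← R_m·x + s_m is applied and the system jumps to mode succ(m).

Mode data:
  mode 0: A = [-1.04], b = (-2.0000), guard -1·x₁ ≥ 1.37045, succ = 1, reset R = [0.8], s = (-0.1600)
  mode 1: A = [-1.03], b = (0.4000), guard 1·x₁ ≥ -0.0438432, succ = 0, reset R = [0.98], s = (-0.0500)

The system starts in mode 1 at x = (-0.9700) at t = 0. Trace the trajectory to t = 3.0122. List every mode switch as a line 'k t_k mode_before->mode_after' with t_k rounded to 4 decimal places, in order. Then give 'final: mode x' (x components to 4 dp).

Mode 1: guard c·x = -0.0438 hit at Δt = 1.1118 (t = 1.1118), x⁻ = (-0.0438) → reset → x⁺ = (-0.0930), jump to mode 0
Mode 0: guard c·x = 1.3704 hit at Δt = 1.1514 (t = 2.2632), x⁻ = (-1.3704) → reset → x⁺ = (-1.2564), jump to mode 1
Mode 1: flow for 0.7490 to horizon, guard not reached → x = (-0.3720)

1 1.1118 1->0
2 2.2632 0->1
final: 1 -0.3720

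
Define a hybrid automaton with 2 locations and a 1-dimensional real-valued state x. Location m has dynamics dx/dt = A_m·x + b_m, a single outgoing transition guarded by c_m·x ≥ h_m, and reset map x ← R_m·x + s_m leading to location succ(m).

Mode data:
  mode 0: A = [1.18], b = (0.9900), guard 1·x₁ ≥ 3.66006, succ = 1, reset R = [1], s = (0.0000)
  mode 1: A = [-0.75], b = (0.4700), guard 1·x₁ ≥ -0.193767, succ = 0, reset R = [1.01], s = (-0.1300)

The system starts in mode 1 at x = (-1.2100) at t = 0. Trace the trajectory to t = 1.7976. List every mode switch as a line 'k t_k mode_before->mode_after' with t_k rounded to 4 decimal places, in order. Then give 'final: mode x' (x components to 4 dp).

Mode 1: guard c·x = -0.1938 hit at Δt = 1.0745 (t = 1.0745), x⁻ = (-0.1938) → reset → x⁺ = (-0.3257), jump to mode 0
Mode 0: flow for 0.7231 to horizon, guard not reached → x = (0.3658)

1 1.0745 1->0
final: 0 0.3658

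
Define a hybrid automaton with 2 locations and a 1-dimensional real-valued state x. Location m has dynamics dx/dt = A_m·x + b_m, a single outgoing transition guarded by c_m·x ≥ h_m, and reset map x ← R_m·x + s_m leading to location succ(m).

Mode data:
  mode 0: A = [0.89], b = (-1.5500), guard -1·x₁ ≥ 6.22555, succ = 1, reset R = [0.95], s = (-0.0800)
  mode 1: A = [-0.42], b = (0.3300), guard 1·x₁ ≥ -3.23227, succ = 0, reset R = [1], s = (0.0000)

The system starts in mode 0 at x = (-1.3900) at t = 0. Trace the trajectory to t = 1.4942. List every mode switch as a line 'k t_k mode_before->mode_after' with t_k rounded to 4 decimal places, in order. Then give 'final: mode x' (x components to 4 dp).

Mode 0: guard c·x = 6.2256 hit at Δt = 1.0492 (t = 1.0492), x⁻ = (-6.2256) → reset → x⁺ = (-5.9943), jump to mode 1
Mode 1: flow for 0.4450 to horizon, guard not reached → x = (-4.8385)

1 1.0492 0->1
final: 1 -4.8385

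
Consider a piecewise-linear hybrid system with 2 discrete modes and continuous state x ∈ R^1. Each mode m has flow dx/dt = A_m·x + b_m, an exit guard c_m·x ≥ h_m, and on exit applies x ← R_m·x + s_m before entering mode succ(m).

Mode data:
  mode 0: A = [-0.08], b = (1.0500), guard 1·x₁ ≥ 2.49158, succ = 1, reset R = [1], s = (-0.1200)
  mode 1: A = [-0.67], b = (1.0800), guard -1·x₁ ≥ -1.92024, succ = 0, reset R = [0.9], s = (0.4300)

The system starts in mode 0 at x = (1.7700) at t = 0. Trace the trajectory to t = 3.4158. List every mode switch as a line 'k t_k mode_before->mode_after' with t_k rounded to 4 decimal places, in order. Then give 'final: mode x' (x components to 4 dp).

1 0.8207 0->1
2 2.1666 1->0
3 2.5525 0->1
final: 1 2.0379

Mode 0: guard c·x = 2.4916 hit at Δt = 0.8207 (t = 0.8207), x⁻ = (2.4916) → reset → x⁺ = (2.3716), jump to mode 1
Mode 1: guard c·x = -1.9202 hit at Δt = 1.3459 (t = 2.1666), x⁻ = (1.9202) → reset → x⁺ = (2.1582), jump to mode 0
Mode 0: guard c·x = 2.4916 hit at Δt = 0.3859 (t = 2.5525), x⁻ = (2.4916) → reset → x⁺ = (2.3716), jump to mode 1
Mode 1: flow for 0.8633 to horizon, guard not reached → x = (2.0379)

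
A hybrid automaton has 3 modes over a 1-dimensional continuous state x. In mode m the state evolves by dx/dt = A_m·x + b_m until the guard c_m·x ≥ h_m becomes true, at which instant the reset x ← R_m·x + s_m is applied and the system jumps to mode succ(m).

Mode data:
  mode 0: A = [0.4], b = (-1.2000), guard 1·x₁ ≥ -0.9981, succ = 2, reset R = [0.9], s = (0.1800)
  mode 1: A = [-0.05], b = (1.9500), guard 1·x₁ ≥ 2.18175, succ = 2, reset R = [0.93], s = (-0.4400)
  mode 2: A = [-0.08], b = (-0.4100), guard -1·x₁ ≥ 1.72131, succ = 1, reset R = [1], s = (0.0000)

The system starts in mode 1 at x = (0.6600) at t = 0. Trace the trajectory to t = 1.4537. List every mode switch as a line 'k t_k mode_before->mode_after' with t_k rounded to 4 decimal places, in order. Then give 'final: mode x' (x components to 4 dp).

Mode 1: guard c·x = 2.1818 hit at Δt = 0.8100 (t = 0.8100), x⁻ = (2.1817) → reset → x⁺ = (1.5890), jump to mode 2
Mode 2: flow for 0.6437 to horizon, guard not reached → x = (1.2520)

1 0.8100 1->2
final: 2 1.2520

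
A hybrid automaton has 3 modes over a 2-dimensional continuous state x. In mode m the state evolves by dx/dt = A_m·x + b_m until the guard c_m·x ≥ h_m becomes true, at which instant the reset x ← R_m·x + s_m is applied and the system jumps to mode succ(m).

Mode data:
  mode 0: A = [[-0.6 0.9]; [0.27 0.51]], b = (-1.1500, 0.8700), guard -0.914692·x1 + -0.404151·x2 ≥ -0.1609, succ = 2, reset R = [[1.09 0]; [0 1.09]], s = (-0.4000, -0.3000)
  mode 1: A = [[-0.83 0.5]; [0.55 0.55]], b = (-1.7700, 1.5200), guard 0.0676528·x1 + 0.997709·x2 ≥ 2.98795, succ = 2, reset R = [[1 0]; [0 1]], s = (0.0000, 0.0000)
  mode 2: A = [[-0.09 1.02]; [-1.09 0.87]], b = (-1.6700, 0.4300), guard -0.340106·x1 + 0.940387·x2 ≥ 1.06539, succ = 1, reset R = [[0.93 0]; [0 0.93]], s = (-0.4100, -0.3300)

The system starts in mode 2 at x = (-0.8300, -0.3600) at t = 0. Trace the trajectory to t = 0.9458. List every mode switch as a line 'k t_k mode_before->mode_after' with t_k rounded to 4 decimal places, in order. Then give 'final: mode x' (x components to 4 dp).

Mode 2: guard c·x = 1.0654 hit at Δt = 0.5020 (t = 0.5020), x⁻ = (-1.5967, 0.5555) → reset → x⁺ = (-1.8949, 0.1866), jump to mode 1
Mode 1: flow for 0.4438 to horizon, guard not reached → x = (-1.9061, 0.4753)

1 0.5020 2->1
final: 1 -1.9061 0.4753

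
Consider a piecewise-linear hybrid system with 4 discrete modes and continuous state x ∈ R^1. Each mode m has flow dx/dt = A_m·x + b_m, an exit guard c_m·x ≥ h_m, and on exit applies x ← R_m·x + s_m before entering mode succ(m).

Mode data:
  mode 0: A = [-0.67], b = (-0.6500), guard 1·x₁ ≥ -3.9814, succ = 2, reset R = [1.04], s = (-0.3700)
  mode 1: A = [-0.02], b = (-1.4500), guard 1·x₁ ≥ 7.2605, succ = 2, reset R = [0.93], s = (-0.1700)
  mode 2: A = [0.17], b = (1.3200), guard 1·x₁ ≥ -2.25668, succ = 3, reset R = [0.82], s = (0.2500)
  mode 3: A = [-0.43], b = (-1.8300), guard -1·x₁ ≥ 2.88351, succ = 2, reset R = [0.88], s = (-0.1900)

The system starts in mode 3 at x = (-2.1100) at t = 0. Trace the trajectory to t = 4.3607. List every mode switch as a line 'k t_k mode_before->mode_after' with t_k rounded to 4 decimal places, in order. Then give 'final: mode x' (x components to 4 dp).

Mode 3: guard c·x = 2.8835 hit at Δt = 1.0396 (t = 1.0396), x⁻ = (-2.8835) → reset → x⁺ = (-2.7275), jump to mode 2
Mode 2: guard c·x = -2.2567 hit at Δt = 0.5256 (t = 1.5652), x⁻ = (-2.2567) → reset → x⁺ = (-1.6005), jump to mode 3
Mode 3: guard c·x = 2.8835 hit at Δt = 1.5351 (t = 3.1003), x⁻ = (-2.8835) → reset → x⁺ = (-2.7275), jump to mode 2
Mode 2: guard c·x = -2.2567 hit at Δt = 0.5256 (t = 3.6259), x⁻ = (-2.2567) → reset → x⁺ = (-1.6005), jump to mode 3
Mode 3: flow for 0.7348 to horizon, guard not reached → x = (-2.3199)

1 1.0396 3->2
2 1.5652 2->3
3 3.1003 3->2
4 3.6259 2->3
final: 3 -2.3199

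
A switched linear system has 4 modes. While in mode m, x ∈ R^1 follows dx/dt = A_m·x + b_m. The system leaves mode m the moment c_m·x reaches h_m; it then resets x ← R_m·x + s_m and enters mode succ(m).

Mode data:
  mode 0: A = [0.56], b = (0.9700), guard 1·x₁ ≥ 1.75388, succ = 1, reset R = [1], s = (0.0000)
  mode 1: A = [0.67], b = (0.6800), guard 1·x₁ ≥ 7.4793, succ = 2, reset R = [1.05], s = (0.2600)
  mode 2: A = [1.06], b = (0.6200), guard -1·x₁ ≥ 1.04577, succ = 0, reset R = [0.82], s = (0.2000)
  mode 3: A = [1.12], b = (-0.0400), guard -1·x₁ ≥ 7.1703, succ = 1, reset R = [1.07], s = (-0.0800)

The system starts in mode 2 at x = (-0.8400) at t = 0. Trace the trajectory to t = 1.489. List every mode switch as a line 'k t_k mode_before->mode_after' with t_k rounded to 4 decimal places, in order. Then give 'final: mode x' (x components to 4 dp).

Mode 2: guard c·x = 1.0458 hit at Δt = 0.5580 (t = 0.5580), x⁻ = (-1.0458) → reset → x⁺ = (-0.6575), jump to mode 0
Mode 0: flow for 0.9310 to horizon, guard not reached → x = (0.0779)

1 0.5580 2->0
final: 0 0.0779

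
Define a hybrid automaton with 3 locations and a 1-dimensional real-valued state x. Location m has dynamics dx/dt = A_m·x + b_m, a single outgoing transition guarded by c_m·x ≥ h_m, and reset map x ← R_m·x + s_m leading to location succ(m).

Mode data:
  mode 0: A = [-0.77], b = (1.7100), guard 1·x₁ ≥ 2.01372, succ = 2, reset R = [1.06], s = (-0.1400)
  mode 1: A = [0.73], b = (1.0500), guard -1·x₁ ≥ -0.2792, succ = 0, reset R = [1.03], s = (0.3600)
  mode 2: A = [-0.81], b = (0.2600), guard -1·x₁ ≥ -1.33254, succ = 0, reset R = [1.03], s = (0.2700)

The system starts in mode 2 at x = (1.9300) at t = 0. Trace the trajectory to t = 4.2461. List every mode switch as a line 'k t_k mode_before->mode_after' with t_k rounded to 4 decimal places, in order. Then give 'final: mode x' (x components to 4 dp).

Mode 2: guard c·x = -1.3325 hit at Δt = 0.5730 (t = 0.5730), x⁻ = (1.3325) → reset → x⁺ = (1.6425), jump to mode 0
Mode 0: guard c·x = 2.0137 hit at Δt = 1.3338 (t = 1.9068), x⁻ = (2.0137) → reset → x⁺ = (1.9945), jump to mode 2
Mode 2: guard c·x = -1.3325 hit at Δt = 0.6216 (t = 2.5284), x⁻ = (1.3325) → reset → x⁺ = (1.6425), jump to mode 0
Mode 0: guard c·x = 2.0137 hit at Δt = 1.3338 (t = 3.8622), x⁻ = (2.0137) → reset → x⁺ = (1.9945), jump to mode 2
Mode 2: flow for 0.3839 to horizon, guard not reached → x = (1.5472)

1 0.5730 2->0
2 1.9068 0->2
3 2.5284 2->0
4 3.8622 0->2
final: 2 1.5472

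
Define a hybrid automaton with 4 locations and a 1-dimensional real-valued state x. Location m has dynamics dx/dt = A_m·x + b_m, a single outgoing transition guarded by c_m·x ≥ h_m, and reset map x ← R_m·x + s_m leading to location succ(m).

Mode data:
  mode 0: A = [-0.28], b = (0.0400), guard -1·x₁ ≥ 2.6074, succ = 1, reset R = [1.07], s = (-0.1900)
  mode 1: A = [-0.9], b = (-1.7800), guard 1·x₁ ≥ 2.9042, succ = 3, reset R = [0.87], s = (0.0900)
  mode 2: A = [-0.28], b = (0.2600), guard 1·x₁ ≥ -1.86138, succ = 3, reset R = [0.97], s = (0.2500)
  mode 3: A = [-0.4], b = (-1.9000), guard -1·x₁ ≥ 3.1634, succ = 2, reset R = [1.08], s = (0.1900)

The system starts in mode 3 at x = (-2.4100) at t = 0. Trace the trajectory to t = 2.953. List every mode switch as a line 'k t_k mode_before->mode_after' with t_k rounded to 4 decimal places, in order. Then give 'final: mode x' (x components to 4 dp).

Mode 3: guard c·x = 3.1634 hit at Δt = 0.9714 (t = 0.9714), x⁻ = (-3.1634) → reset → x⁺ = (-3.2265), jump to mode 2
Mode 2: guard c·x = -1.8614 hit at Δt = 1.4225 (t = 2.3939), x⁻ = (-1.8614) → reset → x⁺ = (-1.5555), jump to mode 3
Mode 3: flow for 0.5591 to horizon, guard not reached → x = (-2.1957)

1 0.9714 3->2
2 2.3939 2->3
final: 3 -2.1957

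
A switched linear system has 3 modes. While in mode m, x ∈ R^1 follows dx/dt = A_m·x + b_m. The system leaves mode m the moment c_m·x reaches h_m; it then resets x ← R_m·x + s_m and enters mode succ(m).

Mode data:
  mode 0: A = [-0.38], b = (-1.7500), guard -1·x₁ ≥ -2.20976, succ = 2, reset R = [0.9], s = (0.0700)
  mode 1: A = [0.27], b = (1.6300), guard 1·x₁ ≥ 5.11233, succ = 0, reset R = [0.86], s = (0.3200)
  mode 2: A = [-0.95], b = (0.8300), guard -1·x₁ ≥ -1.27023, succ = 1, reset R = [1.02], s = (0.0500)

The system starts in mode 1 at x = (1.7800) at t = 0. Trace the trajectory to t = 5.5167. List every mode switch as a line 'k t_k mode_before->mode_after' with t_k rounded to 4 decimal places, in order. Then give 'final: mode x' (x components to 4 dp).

Mode 1: guard c·x = 5.1123 hit at Δt = 1.3151 (t = 1.3151), x⁻ = (5.1123) → reset → x⁺ = (4.7166), jump to mode 0
Mode 0: guard c·x = -2.2098 hit at Δt = 0.8243 (t = 2.1394), x⁻ = (2.2098) → reset → x⁺ = (2.0588), jump to mode 2
Mode 2: guard c·x = -1.2702 hit at Δt = 1.1524 (t = 3.2918), x⁻ = (1.2702) → reset → x⁺ = (1.3456), jump to mode 1
Mode 1: guard c·x = 5.1123 hit at Δt = 1.5268 (t = 4.8187), x⁻ = (5.1123) → reset → x⁺ = (4.7166), jump to mode 0
Mode 0: flow for 0.6980 to horizon, guard not reached → x = (2.5447)

1 1.3151 1->0
2 2.1394 0->2
3 3.2918 2->1
4 4.8187 1->0
final: 0 2.5447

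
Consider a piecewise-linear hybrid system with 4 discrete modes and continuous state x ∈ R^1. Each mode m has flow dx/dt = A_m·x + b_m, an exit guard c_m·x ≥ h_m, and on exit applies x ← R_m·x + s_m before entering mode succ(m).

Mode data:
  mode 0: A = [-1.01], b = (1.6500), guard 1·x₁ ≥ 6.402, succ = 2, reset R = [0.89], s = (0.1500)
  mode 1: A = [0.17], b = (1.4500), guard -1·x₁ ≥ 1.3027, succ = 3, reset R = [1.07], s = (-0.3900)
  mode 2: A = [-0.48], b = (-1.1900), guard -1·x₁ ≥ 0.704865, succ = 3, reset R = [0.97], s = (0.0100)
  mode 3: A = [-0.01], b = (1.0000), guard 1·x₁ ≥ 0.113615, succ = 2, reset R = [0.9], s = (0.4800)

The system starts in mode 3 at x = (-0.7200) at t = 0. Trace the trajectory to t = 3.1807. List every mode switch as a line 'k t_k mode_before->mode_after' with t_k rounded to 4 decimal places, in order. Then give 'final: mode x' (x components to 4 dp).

Mode 3: guard c·x = 0.1136 hit at Δt = 0.8311 (t = 0.8311), x⁻ = (0.1136) → reset → x⁺ = (0.5823), jump to mode 2
Mode 2: guard c·x = 0.7049 hit at Δt = 1.1364 (t = 1.9675), x⁻ = (-0.7049) → reset → x⁺ = (-0.6737), jump to mode 3
Mode 3: guard c·x = 0.1136 hit at Δt = 0.7851 (t = 2.7526), x⁻ = (0.1136) → reset → x⁺ = (0.5823), jump to mode 2
Mode 2: flow for 0.4281 to horizon, guard not reached → x = (0.0136)

1 0.8311 3->2
2 1.9675 2->3
3 2.7526 3->2
final: 2 0.0136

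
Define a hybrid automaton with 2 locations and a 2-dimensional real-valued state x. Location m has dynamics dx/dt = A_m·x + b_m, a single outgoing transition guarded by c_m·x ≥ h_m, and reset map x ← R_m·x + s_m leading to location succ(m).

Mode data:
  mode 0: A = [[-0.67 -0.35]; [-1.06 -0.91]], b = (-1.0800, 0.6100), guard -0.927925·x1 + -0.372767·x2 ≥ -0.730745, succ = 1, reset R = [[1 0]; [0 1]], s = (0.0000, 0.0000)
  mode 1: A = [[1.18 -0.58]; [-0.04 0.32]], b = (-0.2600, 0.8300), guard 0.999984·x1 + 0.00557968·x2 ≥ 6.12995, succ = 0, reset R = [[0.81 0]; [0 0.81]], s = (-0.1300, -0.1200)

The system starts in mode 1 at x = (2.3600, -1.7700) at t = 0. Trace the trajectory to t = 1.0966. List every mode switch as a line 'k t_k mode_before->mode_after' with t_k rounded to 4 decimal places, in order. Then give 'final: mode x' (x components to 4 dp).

1 0.6927 1->0
final: 0 3.5581 -2.3005

Mode 1: guard c·x = 6.1300 hit at Δt = 0.6927 (t = 0.6927), x⁻ = (6.1395, -1.6875) → reset → x⁺ = (4.8430, -1.4868), jump to mode 0
Mode 0: flow for 0.4039 to horizon, guard not reached → x = (3.5581, -2.3005)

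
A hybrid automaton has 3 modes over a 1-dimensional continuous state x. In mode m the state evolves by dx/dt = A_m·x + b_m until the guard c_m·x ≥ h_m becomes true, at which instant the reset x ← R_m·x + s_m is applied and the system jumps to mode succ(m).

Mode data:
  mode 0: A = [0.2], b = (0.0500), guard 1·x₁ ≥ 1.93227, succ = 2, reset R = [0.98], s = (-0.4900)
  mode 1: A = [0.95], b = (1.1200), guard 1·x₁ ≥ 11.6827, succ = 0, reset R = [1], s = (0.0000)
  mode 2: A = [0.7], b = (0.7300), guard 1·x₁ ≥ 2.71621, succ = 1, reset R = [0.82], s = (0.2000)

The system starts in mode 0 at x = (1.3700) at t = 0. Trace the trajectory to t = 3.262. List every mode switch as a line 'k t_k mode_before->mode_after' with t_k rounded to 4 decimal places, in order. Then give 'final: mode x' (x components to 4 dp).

Mode 0: guard c·x = 1.9323 hit at Δt = 1.4897 (t = 1.4897), x⁻ = (1.9323) → reset → x⁺ = (1.4036), jump to mode 2
Mode 2: guard c·x = 2.7162 hit at Δt = 0.6136 (t = 2.1033), x⁻ = (2.7162) → reset → x⁺ = (2.4273), jump to mode 1
Mode 1: flow for 1.1587 to horizon, guard not reached → x = (9.6631)

1 1.4897 0->2
2 2.1033 2->1
final: 1 9.6631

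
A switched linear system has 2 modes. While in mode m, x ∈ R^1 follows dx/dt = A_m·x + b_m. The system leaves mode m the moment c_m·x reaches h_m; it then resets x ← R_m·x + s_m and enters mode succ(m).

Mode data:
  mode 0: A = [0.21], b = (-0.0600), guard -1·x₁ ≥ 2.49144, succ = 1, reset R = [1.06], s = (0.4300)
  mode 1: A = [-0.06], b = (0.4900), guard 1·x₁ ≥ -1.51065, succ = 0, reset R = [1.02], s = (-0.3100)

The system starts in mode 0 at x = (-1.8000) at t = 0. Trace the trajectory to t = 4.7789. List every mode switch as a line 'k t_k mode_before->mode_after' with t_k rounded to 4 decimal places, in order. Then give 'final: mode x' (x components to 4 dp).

1 1.3634 0->1
2 2.5278 1->0
3 3.7765 0->1
final: 1 -1.6052

Mode 0: guard c·x = 2.4914 hit at Δt = 1.3634 (t = 1.3634), x⁻ = (-2.4914) → reset → x⁺ = (-2.2109), jump to mode 1
Mode 1: guard c·x = -1.5107 hit at Δt = 1.1644 (t = 2.5278), x⁻ = (-1.5107) → reset → x⁺ = (-1.8509), jump to mode 0
Mode 0: guard c·x = 2.4914 hit at Δt = 1.2487 (t = 3.7765), x⁻ = (-2.4914) → reset → x⁺ = (-2.2109), jump to mode 1
Mode 1: flow for 1.0024 to horizon, guard not reached → x = (-1.6052)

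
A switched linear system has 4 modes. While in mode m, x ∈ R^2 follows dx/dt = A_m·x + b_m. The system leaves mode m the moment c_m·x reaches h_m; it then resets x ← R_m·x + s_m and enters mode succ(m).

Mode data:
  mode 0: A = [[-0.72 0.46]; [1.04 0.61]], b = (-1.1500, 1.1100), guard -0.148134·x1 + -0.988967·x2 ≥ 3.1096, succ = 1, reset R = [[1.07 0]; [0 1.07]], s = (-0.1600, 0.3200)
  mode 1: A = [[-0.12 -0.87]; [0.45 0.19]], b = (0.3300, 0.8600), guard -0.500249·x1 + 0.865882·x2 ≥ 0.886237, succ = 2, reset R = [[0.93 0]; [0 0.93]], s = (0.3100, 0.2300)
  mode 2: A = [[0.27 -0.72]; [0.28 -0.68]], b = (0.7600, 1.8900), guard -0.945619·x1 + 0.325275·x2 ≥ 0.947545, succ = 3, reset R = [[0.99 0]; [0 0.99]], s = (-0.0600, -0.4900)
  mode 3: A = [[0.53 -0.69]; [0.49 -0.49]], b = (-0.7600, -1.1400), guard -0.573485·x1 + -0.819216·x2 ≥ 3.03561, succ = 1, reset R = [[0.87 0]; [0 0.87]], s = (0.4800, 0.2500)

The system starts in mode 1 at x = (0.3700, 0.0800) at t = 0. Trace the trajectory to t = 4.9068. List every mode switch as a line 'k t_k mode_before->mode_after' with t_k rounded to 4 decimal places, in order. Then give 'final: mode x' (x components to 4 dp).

Mode 1: guard c·x = 0.8862 hit at Δt = 0.9242 (t = 0.9242), x⁻ = (0.1629, 1.1176) → reset → x⁺ = (0.4615, 1.2694), jump to mode 2
Mode 2: guard c·x = 0.9475 hit at Δt = 1.3709 (t = 2.2951), x⁻ = (-0.2371, 2.2239) → reset → x⁺ = (-0.2947, 1.7117), jump to mode 3
Mode 3: guard c·x = 3.0356 hit at Δt = 1.5974 (t = 3.8925), x⁻ = (-3.0794, -1.5498) → reset → x⁺ = (-2.1991, -1.0983), jump to mode 1
Mode 1: flow for 1.0143 to horizon, guard not reached → x = (-0.6715, -1.0968)

1 0.9242 1->2
2 2.2951 2->3
3 3.8925 3->1
final: 1 -0.6715 -1.0968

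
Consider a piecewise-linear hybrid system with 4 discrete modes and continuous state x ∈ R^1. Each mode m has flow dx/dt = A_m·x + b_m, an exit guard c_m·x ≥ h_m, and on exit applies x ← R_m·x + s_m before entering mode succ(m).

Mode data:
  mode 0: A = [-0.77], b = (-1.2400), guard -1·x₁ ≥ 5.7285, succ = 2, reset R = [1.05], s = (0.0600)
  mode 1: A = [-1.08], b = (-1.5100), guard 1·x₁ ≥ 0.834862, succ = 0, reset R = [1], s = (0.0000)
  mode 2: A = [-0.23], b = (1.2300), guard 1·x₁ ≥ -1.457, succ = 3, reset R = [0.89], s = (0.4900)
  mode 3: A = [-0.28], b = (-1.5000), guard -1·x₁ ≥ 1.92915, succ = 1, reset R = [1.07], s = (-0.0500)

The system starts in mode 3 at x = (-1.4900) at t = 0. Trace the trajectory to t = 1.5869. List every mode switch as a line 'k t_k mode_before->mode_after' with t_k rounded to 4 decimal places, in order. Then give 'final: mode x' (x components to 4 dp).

Mode 3: guard c·x = 1.9291 hit at Δt = 0.4305 (t = 0.4305), x⁻ = (-1.9291) → reset → x⁺ = (-2.1142), jump to mode 1
Mode 1: flow for 1.1564 to horizon, guard not reached → x = (-1.6035)

1 0.4305 3->1
final: 1 -1.6035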